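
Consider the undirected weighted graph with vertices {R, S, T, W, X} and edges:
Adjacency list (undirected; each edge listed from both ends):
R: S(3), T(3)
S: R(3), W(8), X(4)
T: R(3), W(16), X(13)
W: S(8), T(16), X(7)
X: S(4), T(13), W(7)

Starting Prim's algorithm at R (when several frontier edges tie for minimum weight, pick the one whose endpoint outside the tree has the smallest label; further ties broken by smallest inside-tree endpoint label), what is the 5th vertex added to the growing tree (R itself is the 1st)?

Grow the tree from R using Prim:
Step 1: frontier [R—S 3, R—T 3] → take R—S (3); add S.
Step 2: frontier [R—T 3, S—X 4, S—W 8] → take R—T (3); add T.
Step 3: frontier [S—X 4, S—W 8, T—X 13, T—W 16] → take S—X (4); add X.
Step 4: frontier [S—W 8, T—W 16, W—X 7] → take W—X (7); add W.
Vertex order: R, S, T, X, W. The 5th vertex is W.

W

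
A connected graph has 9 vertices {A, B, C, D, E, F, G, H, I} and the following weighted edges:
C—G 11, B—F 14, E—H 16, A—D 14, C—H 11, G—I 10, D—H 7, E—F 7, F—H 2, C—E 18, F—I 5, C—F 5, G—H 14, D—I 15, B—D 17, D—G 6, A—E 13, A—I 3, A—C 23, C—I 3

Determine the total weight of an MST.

Prim's algorithm from I:
Step 1: cheapest edge leaving the tree is A—I (3); add A.
Step 2: cheapest edge leaving the tree is C—I (3); add C.
Step 3: cheapest edge leaving the tree is C—F (5); add F.
Step 4: cheapest edge leaving the tree is F—H (2); add H.
Step 5: cheapest edge leaving the tree is D—H (7); add D.
Step 6: cheapest edge leaving the tree is D—G (6); add G.
Step 7: cheapest edge leaving the tree is E—F (7); add E.
Step 8: cheapest edge leaving the tree is B—F (14); add B.
MST edges: A—I, C—I, C—F, F—H, D—H, D—G, E—F, B—F; total weight 3+3+5+2+7+6+7+14 = 47.

47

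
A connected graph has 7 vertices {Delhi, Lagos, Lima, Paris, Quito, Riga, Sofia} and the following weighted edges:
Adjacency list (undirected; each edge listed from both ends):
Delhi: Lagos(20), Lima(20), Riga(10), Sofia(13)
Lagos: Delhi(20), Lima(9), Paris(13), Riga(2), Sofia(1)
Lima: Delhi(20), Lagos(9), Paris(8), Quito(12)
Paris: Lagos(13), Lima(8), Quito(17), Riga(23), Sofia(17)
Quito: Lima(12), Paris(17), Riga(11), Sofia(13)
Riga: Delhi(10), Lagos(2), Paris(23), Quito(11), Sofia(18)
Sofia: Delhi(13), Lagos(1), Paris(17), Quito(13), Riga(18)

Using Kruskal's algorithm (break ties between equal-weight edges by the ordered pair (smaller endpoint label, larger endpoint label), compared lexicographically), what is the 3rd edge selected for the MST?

Kruskal: consider edges lightest-first.
Lagos–Sofia (1): add. Components now {Lagos,Sofia} {Delhi} {Lima} {Paris} {Riga} {Quito}
Lagos–Riga (2): add. Components now {Lagos,Riga,Sofia} {Delhi} {Lima} {Paris} {Quito}
Lima–Paris (8): add. Components now {Lagos,Riga,Sofia} {Delhi} {Lima,Paris} {Quito}
Lagos–Lima (9): add. Components now {Lagos,Lima,Paris,Riga,Sofia} {Delhi} {Quito}
Delhi–Riga (10): add. Components now {Delhi,Lagos,Lima,Paris,Riga,Sofia} {Quito}
Quito–Riga (11): add. Components now {Delhi,Lagos,Lima,Paris,Quito,Riga,Sofia}
The 3rd edge added is Lima–Paris.

Lima-Paris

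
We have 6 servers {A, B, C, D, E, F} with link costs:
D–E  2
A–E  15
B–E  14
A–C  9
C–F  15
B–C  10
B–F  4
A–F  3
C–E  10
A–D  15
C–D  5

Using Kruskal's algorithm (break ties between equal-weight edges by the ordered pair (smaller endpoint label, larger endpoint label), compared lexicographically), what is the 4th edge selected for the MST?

Kruskal: consider edges lightest-first.
D–E (2): add. Components now {A} {B} {C} {D,E} {F}
A–F (3): add. Components now {A,F} {B} {C} {D,E}
B–F (4): add. Components now {A,B,F} {C} {D,E}
C–D (5): add. Components now {A,B,F} {C,D,E}
A–C (9): add. Components now {A,B,C,D,E,F}
The 4th edge added is C–D.

C-D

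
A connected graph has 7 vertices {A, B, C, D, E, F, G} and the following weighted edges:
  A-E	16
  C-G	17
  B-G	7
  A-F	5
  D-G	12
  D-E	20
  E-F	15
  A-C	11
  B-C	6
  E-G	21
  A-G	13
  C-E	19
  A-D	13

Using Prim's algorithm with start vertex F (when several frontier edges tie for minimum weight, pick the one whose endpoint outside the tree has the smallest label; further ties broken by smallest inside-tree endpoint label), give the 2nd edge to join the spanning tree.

A-C

Prim, starting at F.
Step 1: cheapest edge leaving the tree is A-F (5); add A.
Step 2: cheapest edge leaving the tree is A-C (11); add C.
Step 3: cheapest edge leaving the tree is B-C (6); add B.
Step 4: cheapest edge leaving the tree is B-G (7); add G.
Step 5: cheapest edge leaving the tree is D-G (12); add D.
Step 6: cheapest edge leaving the tree is E-F (15); add E.
The 2nd edge added is A-C.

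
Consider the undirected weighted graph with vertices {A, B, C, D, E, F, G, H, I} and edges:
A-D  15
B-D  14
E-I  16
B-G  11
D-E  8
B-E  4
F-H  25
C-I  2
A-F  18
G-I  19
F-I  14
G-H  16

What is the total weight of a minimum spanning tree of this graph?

86

Kruskal's algorithm — process edges by increasing weight (ties by edge label):
C-I (2): add — endpoints in different components.
B-E (4): add — endpoints in different components.
D-E (8): add — endpoints in different components.
B-G (11): add — endpoints in different components.
B-D (14): skip — B and D already connected.
F-I (14): add — endpoints in different components.
A-D (15): add — endpoints in different components.
E-I (16): add — endpoints in different components.
G-H (16): add — endpoints in different components.
MST edges: C-I, B-E, D-E, B-G, F-I, A-D, E-I, G-H; total weight 2+4+8+11+14+15+16+16 = 86.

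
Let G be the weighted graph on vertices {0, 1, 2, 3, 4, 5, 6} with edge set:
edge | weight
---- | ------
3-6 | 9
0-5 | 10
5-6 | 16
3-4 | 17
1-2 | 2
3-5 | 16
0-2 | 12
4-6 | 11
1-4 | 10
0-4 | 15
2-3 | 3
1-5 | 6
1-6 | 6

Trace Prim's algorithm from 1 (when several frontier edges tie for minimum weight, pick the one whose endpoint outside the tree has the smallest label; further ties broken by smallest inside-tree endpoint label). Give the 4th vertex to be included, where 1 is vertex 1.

Prim, starting at 1.
Step 1: frontier [1-2 2, 1-5 6, 1-6 6, 1-4 10] → take 1-2 (2); add 2.
Step 2: frontier [1-5 6, 1-6 6, 1-4 10, 2-3 3, 0-2 12] → take 2-3 (3); add 3.
Step 3: frontier [1-5 6, 1-6 6, 1-4 10, 0-2 12, 3-6 9, 3-5 16, 3-4 17] → take 1-5 (6); add 5.
Step 4: frontier [1-6 6, 1-4 10, 0-2 12, 3-6 9, 3-4 17, 0-5 10, 5-6 16] → take 1-6 (6); add 6.
Step 5: frontier [1-4 10, 0-2 12, 3-4 17, 0-5 10, 4-6 11] → take 0-5 (10); add 0.
Step 6: frontier [0-4 15, 1-4 10, 3-4 17, 4-6 11] → take 1-4 (10); add 4.
Vertex order: 1, 2, 3, 5, 6, 0, 4. The 4th vertex is 5.

5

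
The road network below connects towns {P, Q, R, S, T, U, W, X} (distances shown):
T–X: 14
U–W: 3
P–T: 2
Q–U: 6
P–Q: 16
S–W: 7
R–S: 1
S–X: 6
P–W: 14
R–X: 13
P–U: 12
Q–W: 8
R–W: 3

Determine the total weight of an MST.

33

Prim's algorithm from Q:
Step 1: frontier [Q–U 6, Q–W 8, P–Q 16] → take Q–U (6); add U.
Step 2: frontier [Q–W 8, P–Q 16, U–W 3, P–U 12] → take U–W (3); add W.
Step 3: frontier [P–Q 16, P–U 12, R–W 3, S–W 7, P–W 14] → take R–W (3); add R.
Step 4: frontier [P–Q 16, R–S 1, R–X 13, P–U 12, S–W 7, P–W 14] → take R–S (1); add S.
Step 5: frontier [P–Q 16, R–X 13, S–X 6, P–U 12, P–W 14] → take S–X (6); add X.
Step 6: frontier [P–Q 16, P–U 12, P–W 14, T–X 14] → take P–U (12); add P.
Step 7: frontier [P–T 2, T–X 14] → take P–T (2); add T.
MST edges: Q–U, U–W, R–W, R–S, S–X, P–U, P–T; total weight 6+3+3+1+6+12+2 = 33.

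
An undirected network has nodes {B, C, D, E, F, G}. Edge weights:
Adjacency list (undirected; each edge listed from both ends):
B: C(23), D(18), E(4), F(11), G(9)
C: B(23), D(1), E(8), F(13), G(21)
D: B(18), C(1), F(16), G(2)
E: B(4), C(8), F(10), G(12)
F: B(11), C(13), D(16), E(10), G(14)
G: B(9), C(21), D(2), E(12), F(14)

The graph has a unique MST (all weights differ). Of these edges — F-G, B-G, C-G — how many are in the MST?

0

Sort edges by weight, then run Kruskal:
C-D (1): add — endpoints in different components.
D-G (2): add — endpoints in different components.
B-E (4): add — endpoints in different components.
C-E (8): add — endpoints in different components.
B-G (9): skip — B and G already connected.
E-F (10): add — endpoints in different components.
MST edge set: {C-D, D-G, B-E, C-E, E-F}.
Of the listed edges, {} are in the MST → 0.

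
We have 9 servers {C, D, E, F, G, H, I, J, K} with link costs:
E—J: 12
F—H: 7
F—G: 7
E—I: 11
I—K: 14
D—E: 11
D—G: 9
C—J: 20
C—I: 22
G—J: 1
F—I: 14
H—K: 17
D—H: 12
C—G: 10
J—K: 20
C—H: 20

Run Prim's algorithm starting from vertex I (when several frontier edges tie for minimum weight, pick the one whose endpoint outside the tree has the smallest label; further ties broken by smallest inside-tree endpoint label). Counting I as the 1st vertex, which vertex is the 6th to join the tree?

Prim, starting at I.
Step 1: cheapest edge leaving the tree is E—I (11); add E.
Step 2: cheapest edge leaving the tree is D—E (11); add D.
Step 3: cheapest edge leaving the tree is D—G (9); add G.
Step 4: cheapest edge leaving the tree is G—J (1); add J.
Step 5: cheapest edge leaving the tree is F—G (7); add F.
Step 6: cheapest edge leaving the tree is F—H (7); add H.
Step 7: cheapest edge leaving the tree is C—G (10); add C.
Step 8: cheapest edge leaving the tree is I—K (14); add K.
Vertex order: I, E, D, G, J, F, H, C, K. The 6th vertex is F.

F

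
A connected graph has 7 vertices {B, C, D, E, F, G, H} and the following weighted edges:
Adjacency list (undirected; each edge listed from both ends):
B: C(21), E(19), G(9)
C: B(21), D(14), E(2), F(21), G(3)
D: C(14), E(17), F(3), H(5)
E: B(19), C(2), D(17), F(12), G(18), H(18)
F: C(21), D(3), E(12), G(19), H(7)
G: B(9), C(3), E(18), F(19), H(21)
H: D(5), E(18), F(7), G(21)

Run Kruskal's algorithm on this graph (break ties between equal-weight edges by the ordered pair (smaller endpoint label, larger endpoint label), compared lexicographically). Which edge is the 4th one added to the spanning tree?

Kruskal: consider edges lightest-first.
C—E (2): add. Components now {B} {C,E} {D} {F} {G} {H}
C—G (3): add. Components now {B} {C,E,G} {D} {F} {H}
D—F (3): add. Components now {B} {C,E,G} {D,F} {H}
D—H (5): add. Components now {B} {C,E,G} {D,F,H}
F—H (7): skip — F and H already connected.
B—G (9): add. Components now {B,C,E,G} {D,F,H}
E—F (12): add. Components now {B,C,D,E,F,G,H}
The 4th edge added is D—H.

D-H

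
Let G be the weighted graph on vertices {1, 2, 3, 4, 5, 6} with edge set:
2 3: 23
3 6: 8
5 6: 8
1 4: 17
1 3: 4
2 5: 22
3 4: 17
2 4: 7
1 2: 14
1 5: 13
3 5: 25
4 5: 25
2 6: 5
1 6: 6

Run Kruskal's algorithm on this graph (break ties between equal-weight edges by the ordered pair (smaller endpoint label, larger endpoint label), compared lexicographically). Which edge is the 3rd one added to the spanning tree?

1-6

Kruskal: consider edges lightest-first.
1 3 (4): add — endpoints in different components.
2 6 (5): add — endpoints in different components.
1 6 (6): add — endpoints in different components.
2 4 (7): add — endpoints in different components.
3 6 (8): skip — 3 and 6 already connected.
5 6 (8): add — endpoints in different components.
The 3rd edge added is 1 6.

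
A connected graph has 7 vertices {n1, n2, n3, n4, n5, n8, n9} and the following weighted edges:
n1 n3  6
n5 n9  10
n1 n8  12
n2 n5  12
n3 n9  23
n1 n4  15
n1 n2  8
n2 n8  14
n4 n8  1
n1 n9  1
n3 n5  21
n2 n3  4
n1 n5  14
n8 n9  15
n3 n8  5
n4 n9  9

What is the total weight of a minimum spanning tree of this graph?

27

Kruskal's algorithm — process edges by increasing weight (ties by edge label):
n1 n9 (1): add. Components now {n5} {n2} {n8} {n3} {n1,n9} {n4}
n4 n8 (1): add. Components now {n5} {n2} {n4,n8} {n3} {n1,n9}
n2 n3 (4): add. Components now {n5} {n2,n3} {n4,n8} {n1,n9}
n3 n8 (5): add. Components now {n5} {n2,n3,n4,n8} {n1,n9}
n1 n3 (6): add. Components now {n5} {n1,n2,n3,n4,n8,n9}
n1 n2 (8): skip — n2 and n1 already connected.
n4 n9 (9): skip — n9 and n4 already connected.
n5 n9 (10): add. Components now {n1,n2,n3,n4,n5,n8,n9}
MST edges: n1 n9, n4 n8, n2 n3, n3 n8, n1 n3, n5 n9; total weight 1+1+4+5+6+10 = 27.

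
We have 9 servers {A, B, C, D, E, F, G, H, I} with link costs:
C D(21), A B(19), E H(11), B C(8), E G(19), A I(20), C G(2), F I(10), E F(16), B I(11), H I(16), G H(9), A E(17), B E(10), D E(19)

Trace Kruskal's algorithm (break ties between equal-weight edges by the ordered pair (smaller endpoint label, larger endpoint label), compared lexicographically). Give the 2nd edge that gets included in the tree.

Kruskal: consider edges lightest-first.
C G (2): add — endpoints in different components.
B C (8): add — endpoints in different components.
G H (9): add — endpoints in different components.
B E (10): add — endpoints in different components.
F I (10): add — endpoints in different components.
B I (11): add — endpoints in different components.
E H (11): skip — E and H already connected.
E F (16): skip — E and F already connected.
H I (16): skip — H and I already connected.
A E (17): add — endpoints in different components.
A B (19): skip — A and B already connected.
D E (19): add — endpoints in different components.
The 2nd edge added is B C.

B-C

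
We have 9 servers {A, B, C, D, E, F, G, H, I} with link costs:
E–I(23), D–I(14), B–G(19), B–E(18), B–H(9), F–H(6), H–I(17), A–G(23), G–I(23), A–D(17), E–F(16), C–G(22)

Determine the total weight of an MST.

120

Prim, starting at H.
Step 1: cheapest edge leaving the tree is F–H (6); add F.
Step 2: cheapest edge leaving the tree is B–H (9); add B.
Step 3: cheapest edge leaving the tree is E–F (16); add E.
Step 4: cheapest edge leaving the tree is H–I (17); add I.
Step 5: cheapest edge leaving the tree is D–I (14); add D.
Step 6: cheapest edge leaving the tree is A–D (17); add A.
Step 7: cheapest edge leaving the tree is B–G (19); add G.
Step 8: cheapest edge leaving the tree is C–G (22); add C.
MST edges: F–H, B–H, E–F, H–I, D–I, A–D, B–G, C–G; total weight 6+9+16+17+14+17+19+22 = 120.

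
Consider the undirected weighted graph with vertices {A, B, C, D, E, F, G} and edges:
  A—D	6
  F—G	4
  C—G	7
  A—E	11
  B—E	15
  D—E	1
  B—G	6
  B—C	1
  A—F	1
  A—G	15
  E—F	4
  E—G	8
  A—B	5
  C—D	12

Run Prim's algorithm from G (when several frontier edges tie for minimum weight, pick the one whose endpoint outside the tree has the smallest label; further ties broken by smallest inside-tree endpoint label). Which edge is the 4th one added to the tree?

Prim's algorithm from G:
Step 1: cheapest edge leaving the tree is F—G (4); add F.
Step 2: cheapest edge leaving the tree is A—F (1); add A.
Step 3: cheapest edge leaving the tree is E—F (4); add E.
Step 4: cheapest edge leaving the tree is D—E (1); add D.
Step 5: cheapest edge leaving the tree is A—B (5); add B.
Step 6: cheapest edge leaving the tree is B—C (1); add C.
The 4th edge added is D—E.

D-E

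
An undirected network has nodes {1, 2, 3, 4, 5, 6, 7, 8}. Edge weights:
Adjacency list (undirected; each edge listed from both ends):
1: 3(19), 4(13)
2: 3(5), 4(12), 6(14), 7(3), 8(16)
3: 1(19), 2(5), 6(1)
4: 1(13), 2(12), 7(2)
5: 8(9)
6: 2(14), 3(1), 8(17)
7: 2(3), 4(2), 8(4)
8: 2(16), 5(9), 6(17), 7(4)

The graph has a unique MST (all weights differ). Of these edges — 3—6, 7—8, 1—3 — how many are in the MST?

2

Kruskal: consider edges lightest-first.
3—6 (1): add — endpoints in different components.
4—7 (2): add — endpoints in different components.
2—7 (3): add — endpoints in different components.
7—8 (4): add — endpoints in different components.
2—3 (5): add — endpoints in different components.
5—8 (9): add — endpoints in different components.
2—4 (12): skip — 2 and 4 already connected.
1—4 (13): add — endpoints in different components.
MST edge set: {3—6, 4—7, 2—7, 7—8, 2—3, 5—8, 1—4}.
Of the listed edges, {3—6, 7—8} are in the MST → 2.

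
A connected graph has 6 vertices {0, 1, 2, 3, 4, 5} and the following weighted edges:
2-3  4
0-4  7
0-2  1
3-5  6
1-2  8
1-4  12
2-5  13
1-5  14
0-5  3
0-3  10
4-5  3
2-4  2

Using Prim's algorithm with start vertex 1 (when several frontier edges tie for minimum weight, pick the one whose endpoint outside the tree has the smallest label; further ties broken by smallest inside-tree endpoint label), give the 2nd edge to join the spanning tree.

Grow the tree from 1 using Prim:
Step 1: cheapest edge leaving the tree is 1-2 (8); add 2.
Step 2: cheapest edge leaving the tree is 0-2 (1); add 0.
Step 3: cheapest edge leaving the tree is 2-4 (2); add 4.
Step 4: cheapest edge leaving the tree is 0-5 (3); add 5.
Step 5: cheapest edge leaving the tree is 2-3 (4); add 3.
The 2nd edge added is 0-2.

0-2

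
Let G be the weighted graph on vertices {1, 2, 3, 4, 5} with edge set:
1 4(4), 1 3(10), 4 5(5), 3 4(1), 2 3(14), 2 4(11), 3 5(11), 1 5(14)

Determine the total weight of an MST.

21

Grow the tree from 2 using Prim:
Step 1: cheapest edge leaving the tree is 2 4 (11); add 4.
Step 2: cheapest edge leaving the tree is 3 4 (1); add 3.
Step 3: cheapest edge leaving the tree is 1 4 (4); add 1.
Step 4: cheapest edge leaving the tree is 4 5 (5); add 5.
MST edges: 2 4, 3 4, 1 4, 4 5; total weight 11+1+4+5 = 21.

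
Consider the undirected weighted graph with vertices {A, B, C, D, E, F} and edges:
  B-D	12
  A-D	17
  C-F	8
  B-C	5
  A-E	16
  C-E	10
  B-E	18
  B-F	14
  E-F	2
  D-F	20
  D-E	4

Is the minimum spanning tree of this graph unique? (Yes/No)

Sort edges by weight, then run Kruskal:
E-F (2): add — endpoints in different components.
D-E (4): add — endpoints in different components.
B-C (5): add — endpoints in different components.
C-F (8): add — endpoints in different components.
C-E (10): skip — C and E already connected.
B-D (12): skip — B and D already connected.
B-F (14): skip — B and F already connected.
A-E (16): add — endpoints in different components.
Every non-tree edge has weight strictly greater than the heaviest edge on the tree path between its endpoints, so the MST is unique.

Yes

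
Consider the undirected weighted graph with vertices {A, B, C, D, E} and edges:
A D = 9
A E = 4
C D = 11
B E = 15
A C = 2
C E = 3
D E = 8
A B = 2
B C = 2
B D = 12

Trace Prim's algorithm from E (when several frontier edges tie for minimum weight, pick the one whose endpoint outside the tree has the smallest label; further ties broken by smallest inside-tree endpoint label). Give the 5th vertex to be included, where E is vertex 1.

D

Prim's algorithm from E:
Step 1: frontier [C E 3, A E 4, D E 8, B E 15] → take C E (3); add C.
Step 2: frontier [A C 2, B C 2, C D 11, A E 4, D E 8, B E 15] → take A C (2); add A.
Step 3: frontier [A B 2, A D 9, B C 2, C D 11, D E 8, B E 15] → take A B (2); add B.
Step 4: frontier [A D 9, B D 12, C D 11, D E 8] → take D E (8); add D.
Vertex order: E, C, A, B, D. The 5th vertex is D.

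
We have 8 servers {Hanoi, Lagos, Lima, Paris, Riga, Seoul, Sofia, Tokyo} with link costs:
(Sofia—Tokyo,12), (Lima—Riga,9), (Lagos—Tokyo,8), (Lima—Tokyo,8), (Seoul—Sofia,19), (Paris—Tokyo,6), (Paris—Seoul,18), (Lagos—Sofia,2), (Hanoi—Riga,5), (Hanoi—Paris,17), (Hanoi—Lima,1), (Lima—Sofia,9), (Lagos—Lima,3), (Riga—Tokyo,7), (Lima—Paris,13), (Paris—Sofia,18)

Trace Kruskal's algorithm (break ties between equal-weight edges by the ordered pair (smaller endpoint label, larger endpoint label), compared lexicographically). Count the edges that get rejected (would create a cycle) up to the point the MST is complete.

Kruskal: consider edges lightest-first.
Hanoi—Lima (1): add — endpoints in different components.
Lagos—Sofia (2): add — endpoints in different components.
Lagos—Lima (3): add — endpoints in different components.
Hanoi—Riga (5): add — endpoints in different components.
Paris—Tokyo (6): add — endpoints in different components.
Riga—Tokyo (7): add — endpoints in different components.
Lagos—Tokyo (8): skip — Lagos and Tokyo already connected.
Lima—Tokyo (8): skip — Lima and Tokyo already connected.
Lima—Riga (9): skip — Lima and Riga already connected.
Lima—Sofia (9): skip — Sofia and Lima already connected.
Sofia—Tokyo (12): skip — Sofia and Tokyo already connected.
Lima—Paris (13): skip — Lima and Paris already connected.
Hanoi—Paris (17): skip — Paris and Hanoi already connected.
Paris—Seoul (18): add — endpoints in different components.
Edges rejected before the tree was complete: 7.

7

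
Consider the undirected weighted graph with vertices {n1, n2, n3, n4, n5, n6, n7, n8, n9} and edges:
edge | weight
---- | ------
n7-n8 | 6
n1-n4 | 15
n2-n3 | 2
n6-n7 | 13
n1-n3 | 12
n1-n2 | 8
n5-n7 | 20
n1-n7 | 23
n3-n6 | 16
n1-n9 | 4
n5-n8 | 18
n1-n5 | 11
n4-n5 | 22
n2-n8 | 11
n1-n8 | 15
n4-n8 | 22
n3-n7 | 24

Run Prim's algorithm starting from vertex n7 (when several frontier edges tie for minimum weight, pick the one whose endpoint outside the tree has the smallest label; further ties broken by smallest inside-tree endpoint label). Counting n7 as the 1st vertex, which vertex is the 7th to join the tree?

n5

Prim's algorithm from n7:
Step 1: cheapest edge leaving the tree is n7-n8 (6); add n8.
Step 2: cheapest edge leaving the tree is n2-n8 (11); add n2.
Step 3: cheapest edge leaving the tree is n2-n3 (2); add n3.
Step 4: cheapest edge leaving the tree is n1-n2 (8); add n1.
Step 5: cheapest edge leaving the tree is n1-n9 (4); add n9.
Step 6: cheapest edge leaving the tree is n1-n5 (11); add n5.
Step 7: cheapest edge leaving the tree is n6-n7 (13); add n6.
Step 8: cheapest edge leaving the tree is n1-n4 (15); add n4.
Vertex order: n7, n8, n2, n3, n1, n9, n5, n6, n4. The 7th vertex is n5.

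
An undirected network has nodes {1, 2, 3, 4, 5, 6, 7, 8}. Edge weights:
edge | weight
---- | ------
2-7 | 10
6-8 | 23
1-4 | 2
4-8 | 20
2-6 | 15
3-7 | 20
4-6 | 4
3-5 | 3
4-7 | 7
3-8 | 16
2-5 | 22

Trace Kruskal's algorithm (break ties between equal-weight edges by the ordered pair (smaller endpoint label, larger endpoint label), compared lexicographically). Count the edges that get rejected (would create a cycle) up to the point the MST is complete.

Kruskal: consider edges lightest-first.
1-4 (2): add — endpoints in different components.
3-5 (3): add — endpoints in different components.
4-6 (4): add — endpoints in different components.
4-7 (7): add — endpoints in different components.
2-7 (10): add — endpoints in different components.
2-6 (15): skip — 2 and 6 already connected.
3-8 (16): add — endpoints in different components.
3-7 (20): add — endpoints in different components.
Edges rejected before the tree was complete: 1.

1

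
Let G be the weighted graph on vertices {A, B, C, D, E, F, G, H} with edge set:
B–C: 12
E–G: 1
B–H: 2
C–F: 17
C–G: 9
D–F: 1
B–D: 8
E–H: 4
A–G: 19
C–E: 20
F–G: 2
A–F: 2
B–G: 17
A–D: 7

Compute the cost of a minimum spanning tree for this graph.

21

Kruskal's algorithm — process edges by increasing weight (ties by edge label):
D–F (1): add — endpoints in different components.
E–G (1): add — endpoints in different components.
A–F (2): add — endpoints in different components.
B–H (2): add — endpoints in different components.
F–G (2): add — endpoints in different components.
E–H (4): add — endpoints in different components.
A–D (7): skip — A and D already connected.
B–D (8): skip — B and D already connected.
C–G (9): add — endpoints in different components.
MST edges: D–F, E–G, A–F, B–H, F–G, E–H, C–G; total weight 1+1+2+2+2+4+9 = 21.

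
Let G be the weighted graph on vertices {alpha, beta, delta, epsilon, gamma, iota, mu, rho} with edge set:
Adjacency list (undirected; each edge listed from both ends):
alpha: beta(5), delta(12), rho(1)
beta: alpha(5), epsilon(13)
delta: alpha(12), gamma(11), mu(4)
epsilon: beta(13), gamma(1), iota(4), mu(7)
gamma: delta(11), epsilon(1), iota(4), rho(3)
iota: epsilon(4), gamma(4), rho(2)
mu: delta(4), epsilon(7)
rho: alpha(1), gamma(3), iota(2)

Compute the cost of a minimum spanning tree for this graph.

Sort edges by weight, then run Kruskal:
alpha rho (1): add — endpoints in different components.
epsilon gamma (1): add — endpoints in different components.
iota rho (2): add — endpoints in different components.
gamma rho (3): add — endpoints in different components.
delta mu (4): add — endpoints in different components.
epsilon iota (4): skip — iota and epsilon already connected.
gamma iota (4): skip — iota and gamma already connected.
alpha beta (5): add — endpoints in different components.
epsilon mu (7): add — endpoints in different components.
MST edges: alpha rho, epsilon gamma, iota rho, gamma rho, delta mu, alpha beta, epsilon mu; total weight 1+1+2+3+4+5+7 = 23.

23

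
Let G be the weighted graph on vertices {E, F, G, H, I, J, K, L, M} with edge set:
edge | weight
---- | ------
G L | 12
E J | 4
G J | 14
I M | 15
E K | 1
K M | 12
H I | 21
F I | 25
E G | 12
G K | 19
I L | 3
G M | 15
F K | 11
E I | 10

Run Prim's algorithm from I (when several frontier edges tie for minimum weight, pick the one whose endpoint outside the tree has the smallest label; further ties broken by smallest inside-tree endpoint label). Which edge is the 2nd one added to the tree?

Prim, starting at I.
Step 1: cheapest edge leaving the tree is I L (3); add L.
Step 2: cheapest edge leaving the tree is E I (10); add E.
Step 3: cheapest edge leaving the tree is E K (1); add K.
Step 4: cheapest edge leaving the tree is E J (4); add J.
Step 5: cheapest edge leaving the tree is F K (11); add F.
Step 6: cheapest edge leaving the tree is E G (12); add G.
Step 7: cheapest edge leaving the tree is K M (12); add M.
Step 8: cheapest edge leaving the tree is H I (21); add H.
The 2nd edge added is E I.

E-I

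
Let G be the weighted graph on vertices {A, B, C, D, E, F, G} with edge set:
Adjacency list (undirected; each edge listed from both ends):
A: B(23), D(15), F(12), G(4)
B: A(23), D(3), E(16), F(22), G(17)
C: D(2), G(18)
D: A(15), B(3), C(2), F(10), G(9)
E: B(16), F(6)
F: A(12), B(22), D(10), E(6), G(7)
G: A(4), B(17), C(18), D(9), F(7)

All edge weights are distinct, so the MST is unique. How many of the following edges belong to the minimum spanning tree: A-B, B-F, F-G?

Sort edges by weight, then run Kruskal:
C-D (2): add — endpoints in different components.
B-D (3): add — endpoints in different components.
A-G (4): add — endpoints in different components.
E-F (6): add — endpoints in different components.
F-G (7): add — endpoints in different components.
D-G (9): add — endpoints in different components.
MST edge set: {C-D, B-D, A-G, E-F, F-G, D-G}.
Of the listed edges, {F-G} are in the MST → 1.

1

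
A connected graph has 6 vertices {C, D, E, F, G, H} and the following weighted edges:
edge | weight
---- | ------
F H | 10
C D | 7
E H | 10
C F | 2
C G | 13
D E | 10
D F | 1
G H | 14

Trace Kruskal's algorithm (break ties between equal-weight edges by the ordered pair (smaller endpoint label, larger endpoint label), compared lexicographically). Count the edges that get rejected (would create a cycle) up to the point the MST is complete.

Kruskal: consider edges lightest-first.
D F (1): add. Components now {C} {D,F} {E} {G} {H}
C F (2): add. Components now {C,D,F} {E} {G} {H}
C D (7): skip — C and D already connected.
D E (10): add. Components now {C,D,E,F} {G} {H}
E H (10): add. Components now {C,D,E,F,H} {G}
F H (10): skip — F and H already connected.
C G (13): add. Components now {C,D,E,F,G,H}
Edges rejected before the tree was complete: 2.

2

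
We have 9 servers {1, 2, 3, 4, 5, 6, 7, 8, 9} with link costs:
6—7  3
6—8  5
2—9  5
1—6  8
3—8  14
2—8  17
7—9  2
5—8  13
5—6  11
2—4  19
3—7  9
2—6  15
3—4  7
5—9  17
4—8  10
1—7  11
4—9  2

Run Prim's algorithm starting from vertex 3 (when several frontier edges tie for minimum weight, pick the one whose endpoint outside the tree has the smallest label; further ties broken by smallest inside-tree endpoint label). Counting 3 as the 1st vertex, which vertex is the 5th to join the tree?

6

Grow the tree from 3 using Prim:
Step 1: cheapest edge leaving the tree is 3—4 (7); add 4.
Step 2: cheapest edge leaving the tree is 4—9 (2); add 9.
Step 3: cheapest edge leaving the tree is 7—9 (2); add 7.
Step 4: cheapest edge leaving the tree is 6—7 (3); add 6.
Step 5: cheapest edge leaving the tree is 2—9 (5); add 2.
Step 6: cheapest edge leaving the tree is 6—8 (5); add 8.
Step 7: cheapest edge leaving the tree is 1—6 (8); add 1.
Step 8: cheapest edge leaving the tree is 5—6 (11); add 5.
Vertex order: 3, 4, 9, 7, 6, 2, 8, 1, 5. The 5th vertex is 6.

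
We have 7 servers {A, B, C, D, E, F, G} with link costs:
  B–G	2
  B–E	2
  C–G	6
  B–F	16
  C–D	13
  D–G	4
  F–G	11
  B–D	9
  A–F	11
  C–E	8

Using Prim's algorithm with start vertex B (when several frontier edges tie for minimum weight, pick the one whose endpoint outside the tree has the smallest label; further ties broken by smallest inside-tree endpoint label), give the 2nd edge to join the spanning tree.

B-G

Prim, starting at B.
Step 1: cheapest edge leaving the tree is B–E (2); add E.
Step 2: cheapest edge leaving the tree is B–G (2); add G.
Step 3: cheapest edge leaving the tree is D–G (4); add D.
Step 4: cheapest edge leaving the tree is C–G (6); add C.
Step 5: cheapest edge leaving the tree is F–G (11); add F.
Step 6: cheapest edge leaving the tree is A–F (11); add A.
The 2nd edge added is B–G.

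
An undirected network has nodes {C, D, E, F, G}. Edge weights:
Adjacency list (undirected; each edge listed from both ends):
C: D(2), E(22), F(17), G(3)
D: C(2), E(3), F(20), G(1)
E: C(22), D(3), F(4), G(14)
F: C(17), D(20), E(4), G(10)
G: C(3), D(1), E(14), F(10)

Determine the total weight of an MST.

Kruskal's algorithm — process edges by increasing weight (ties by edge label):
D G (1): add. Components now {C} {D,G} {E} {F}
C D (2): add. Components now {C,D,G} {E} {F}
C G (3): skip — C and G already connected.
D E (3): add. Components now {C,D,E,G} {F}
E F (4): add. Components now {C,D,E,F,G}
MST edges: D G, C D, D E, E F; total weight 1+2+3+4 = 10.

10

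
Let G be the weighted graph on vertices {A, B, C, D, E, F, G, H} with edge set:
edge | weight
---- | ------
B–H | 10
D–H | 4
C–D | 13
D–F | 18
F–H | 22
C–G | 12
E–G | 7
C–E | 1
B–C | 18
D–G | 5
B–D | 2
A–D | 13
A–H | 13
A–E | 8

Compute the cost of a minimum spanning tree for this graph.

Grow the tree from B using Prim:
Step 1: frontier [B–D 2, B–H 10, B–C 18] → take B–D (2); add D.
Step 2: frontier [B–H 10, B–C 18, D–H 4, D–G 5, A–D 13, C–D 13, D–F 18] → take D–H (4); add H.
Step 3: frontier [B–C 18, D–G 5, A–D 13, C–D 13, D–F 18, A–H 13, F–H 22] → take D–G (5); add G.
Step 4: frontier [B–C 18, A–D 13, C–D 13, D–F 18, E–G 7, C–G 12, A–H 13, F–H 22] → take E–G (7); add E.
Step 5: frontier [B–C 18, A–D 13, C–D 13, D–F 18, C–E 1, A–E 8, C–G 12, A–H 13, F–H 22] → take C–E (1); add C.
Step 6: frontier [A–D 13, D–F 18, A–E 8, A–H 13, F–H 22] → take A–E (8); add A.
Step 7: frontier [D–F 18, F–H 22] → take D–F (18); add F.
MST edges: B–D, D–H, D–G, E–G, C–E, A–E, D–F; total weight 2+4+5+7+1+8+18 = 45.

45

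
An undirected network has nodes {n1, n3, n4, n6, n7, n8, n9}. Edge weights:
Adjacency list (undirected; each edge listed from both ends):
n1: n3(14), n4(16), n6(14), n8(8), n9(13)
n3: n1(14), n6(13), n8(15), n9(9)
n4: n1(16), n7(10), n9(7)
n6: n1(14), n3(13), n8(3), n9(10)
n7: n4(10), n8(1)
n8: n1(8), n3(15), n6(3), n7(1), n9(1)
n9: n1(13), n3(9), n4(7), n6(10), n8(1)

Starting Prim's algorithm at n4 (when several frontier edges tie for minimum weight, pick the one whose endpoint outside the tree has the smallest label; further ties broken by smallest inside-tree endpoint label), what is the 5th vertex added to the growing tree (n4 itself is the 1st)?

n6

Prim's algorithm from n4:
Step 1: frontier [n4–n9 7, n4–n7 10, n1–n4 16] → take n4–n9 (7); add n9.
Step 2: frontier [n4–n7 10, n1–n4 16, n8–n9 1, n3–n9 9, n6–n9 10, n1–n9 13] → take n8–n9 (1); add n8.
Step 3: frontier [n4–n7 10, n1–n4 16, n7–n8 1, n6–n8 3, n1–n8 8, n3–n8 15, n3–n9 9, n6–n9 10, n1–n9 13] → take n7–n8 (1); add n7.
Step 4: frontier [n1–n4 16, n6–n8 3, n1–n8 8, n3–n8 15, n3–n9 9, n6–n9 10, n1–n9 13] → take n6–n8 (3); add n6.
Step 5: frontier [n1–n4 16, n3–n6 13, n1–n6 14, n1–n8 8, n3–n8 15, n3–n9 9, n1–n9 13] → take n1–n8 (8); add n1.
Step 6: frontier [n1–n3 14, n3–n6 13, n3–n8 15, n3–n9 9] → take n3–n9 (9); add n3.
Vertex order: n4, n9, n8, n7, n6, n1, n3. The 5th vertex is n6.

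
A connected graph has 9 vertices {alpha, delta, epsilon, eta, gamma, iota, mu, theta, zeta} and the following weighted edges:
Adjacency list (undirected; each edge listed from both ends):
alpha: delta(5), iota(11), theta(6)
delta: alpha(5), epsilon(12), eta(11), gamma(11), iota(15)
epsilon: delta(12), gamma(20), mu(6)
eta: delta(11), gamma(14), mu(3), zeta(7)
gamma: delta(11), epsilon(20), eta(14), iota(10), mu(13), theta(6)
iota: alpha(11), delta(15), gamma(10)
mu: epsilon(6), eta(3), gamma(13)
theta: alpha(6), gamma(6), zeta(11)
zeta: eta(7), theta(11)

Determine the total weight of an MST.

Sort edges by weight, then run Kruskal:
eta—mu (3): add — endpoints in different components.
alpha—delta (5): add — endpoints in different components.
alpha—theta (6): add — endpoints in different components.
epsilon—mu (6): add — endpoints in different components.
gamma—theta (6): add — endpoints in different components.
eta—zeta (7): add — endpoints in different components.
gamma—iota (10): add — endpoints in different components.
alpha—iota (11): skip — iota and alpha already connected.
delta—eta (11): add — endpoints in different components.
MST edges: eta—mu, alpha—delta, alpha—theta, epsilon—mu, gamma—theta, eta—zeta, gamma—iota, delta—eta; total weight 3+5+6+6+6+7+10+11 = 54.

54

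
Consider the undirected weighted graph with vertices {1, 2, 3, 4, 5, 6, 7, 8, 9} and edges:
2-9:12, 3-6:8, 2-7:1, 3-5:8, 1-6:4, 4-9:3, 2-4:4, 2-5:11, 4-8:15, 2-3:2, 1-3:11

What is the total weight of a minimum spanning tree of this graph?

Kruskal: consider edges lightest-first.
2-7 (1): add — endpoints in different components.
2-3 (2): add — endpoints in different components.
4-9 (3): add — endpoints in different components.
1-6 (4): add — endpoints in different components.
2-4 (4): add — endpoints in different components.
3-5 (8): add — endpoints in different components.
3-6 (8): add — endpoints in different components.
1-3 (11): skip — 1 and 3 already connected.
2-5 (11): skip — 2 and 5 already connected.
2-9 (12): skip — 2 and 9 already connected.
4-8 (15): add — endpoints in different components.
MST edges: 2-7, 2-3, 4-9, 1-6, 2-4, 3-5, 3-6, 4-8; total weight 1+2+3+4+4+8+8+15 = 45.

45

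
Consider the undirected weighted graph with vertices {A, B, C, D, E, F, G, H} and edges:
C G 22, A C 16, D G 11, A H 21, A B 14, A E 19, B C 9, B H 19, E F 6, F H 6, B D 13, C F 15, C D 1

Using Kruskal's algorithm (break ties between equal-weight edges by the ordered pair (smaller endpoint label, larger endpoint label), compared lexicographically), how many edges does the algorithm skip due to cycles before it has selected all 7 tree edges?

1

Kruskal: consider edges lightest-first.
C D (1): add — endpoints in different components.
E F (6): add — endpoints in different components.
F H (6): add — endpoints in different components.
B C (9): add — endpoints in different components.
D G (11): add — endpoints in different components.
B D (13): skip — B and D already connected.
A B (14): add — endpoints in different components.
C F (15): add — endpoints in different components.
Edges rejected before the tree was complete: 1.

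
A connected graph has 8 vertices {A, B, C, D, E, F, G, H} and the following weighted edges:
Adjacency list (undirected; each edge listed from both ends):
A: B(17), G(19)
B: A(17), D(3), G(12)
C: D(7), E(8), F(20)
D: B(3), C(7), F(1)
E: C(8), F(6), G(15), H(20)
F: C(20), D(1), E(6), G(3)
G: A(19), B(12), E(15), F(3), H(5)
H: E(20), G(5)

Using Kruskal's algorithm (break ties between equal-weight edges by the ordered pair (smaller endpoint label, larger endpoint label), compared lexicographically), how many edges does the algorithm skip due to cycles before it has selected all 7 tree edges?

3

Sort edges by weight, then run Kruskal:
D-F (1): add — endpoints in different components.
B-D (3): add — endpoints in different components.
F-G (3): add — endpoints in different components.
G-H (5): add — endpoints in different components.
E-F (6): add — endpoints in different components.
C-D (7): add — endpoints in different components.
C-E (8): skip — C and E already connected.
B-G (12): skip — B and G already connected.
E-G (15): skip — E and G already connected.
A-B (17): add — endpoints in different components.
Edges rejected before the tree was complete: 3.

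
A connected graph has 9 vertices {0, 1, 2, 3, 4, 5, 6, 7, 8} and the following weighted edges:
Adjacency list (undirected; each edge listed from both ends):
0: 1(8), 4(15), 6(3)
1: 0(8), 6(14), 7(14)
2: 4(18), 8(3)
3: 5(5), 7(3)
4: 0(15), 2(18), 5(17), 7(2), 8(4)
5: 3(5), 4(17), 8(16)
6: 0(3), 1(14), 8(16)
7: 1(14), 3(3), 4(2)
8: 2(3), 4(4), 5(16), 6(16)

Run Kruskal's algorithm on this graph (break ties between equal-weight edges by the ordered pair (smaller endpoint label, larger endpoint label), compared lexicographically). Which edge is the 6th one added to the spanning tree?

3-5

Sort edges by weight, then run Kruskal:
4–7 (2): add — endpoints in different components.
0–6 (3): add — endpoints in different components.
2–8 (3): add — endpoints in different components.
3–7 (3): add — endpoints in different components.
4–8 (4): add — endpoints in different components.
3–5 (5): add — endpoints in different components.
0–1 (8): add — endpoints in different components.
1–6 (14): skip — 1 and 6 already connected.
1–7 (14): add — endpoints in different components.
The 6th edge added is 3–5.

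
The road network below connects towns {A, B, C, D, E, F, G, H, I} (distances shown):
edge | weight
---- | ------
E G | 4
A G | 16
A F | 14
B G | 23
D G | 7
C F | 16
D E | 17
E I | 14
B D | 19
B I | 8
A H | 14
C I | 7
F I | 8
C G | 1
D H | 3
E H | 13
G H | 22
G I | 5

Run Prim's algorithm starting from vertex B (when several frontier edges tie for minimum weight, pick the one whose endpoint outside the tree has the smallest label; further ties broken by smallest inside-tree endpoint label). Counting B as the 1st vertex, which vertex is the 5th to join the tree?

Prim, starting at B.
Step 1: cheapest edge leaving the tree is B I (8); add I.
Step 2: cheapest edge leaving the tree is G I (5); add G.
Step 3: cheapest edge leaving the tree is C G (1); add C.
Step 4: cheapest edge leaving the tree is E G (4); add E.
Step 5: cheapest edge leaving the tree is D G (7); add D.
Step 6: cheapest edge leaving the tree is D H (3); add H.
Step 7: cheapest edge leaving the tree is F I (8); add F.
Step 8: cheapest edge leaving the tree is A F (14); add A.
Vertex order: B, I, G, C, E, D, H, F, A. The 5th vertex is E.

E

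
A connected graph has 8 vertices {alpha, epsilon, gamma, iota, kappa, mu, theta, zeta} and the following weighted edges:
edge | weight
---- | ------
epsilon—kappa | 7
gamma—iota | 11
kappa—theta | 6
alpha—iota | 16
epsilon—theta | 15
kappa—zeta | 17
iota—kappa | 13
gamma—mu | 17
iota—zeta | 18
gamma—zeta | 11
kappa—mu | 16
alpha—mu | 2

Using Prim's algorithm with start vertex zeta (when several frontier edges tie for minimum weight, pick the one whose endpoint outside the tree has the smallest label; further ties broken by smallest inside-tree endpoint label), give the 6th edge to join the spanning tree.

Grow the tree from zeta using Prim:
Step 1: frontier [gamma—zeta 11, kappa—zeta 17, iota—zeta 18] → take gamma—zeta (11); add gamma.
Step 2: frontier [gamma—iota 11, gamma—mu 17, kappa—zeta 17, iota—zeta 18] → take gamma—iota (11); add iota.
Step 3: frontier [gamma—mu 17, iota—kappa 13, alpha—iota 16, kappa—zeta 17] → take iota—kappa (13); add kappa.
Step 4: frontier [gamma—mu 17, alpha—iota 16, kappa—theta 6, epsilon—kappa 7, kappa—mu 16] → take kappa—theta (6); add theta.
Step 5: frontier [gamma—mu 17, alpha—iota 16, epsilon—kappa 7, kappa—mu 16, epsilon—theta 15] → take epsilon—kappa (7); add epsilon.
Step 6: frontier [gamma—mu 17, alpha—iota 16, kappa—mu 16] → take alpha—iota (16); add alpha.
Step 7: frontier [alpha—mu 2, gamma—mu 17, kappa—mu 16] → take alpha—mu (2); add mu.
The 6th edge added is alpha—iota.

alpha-iota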